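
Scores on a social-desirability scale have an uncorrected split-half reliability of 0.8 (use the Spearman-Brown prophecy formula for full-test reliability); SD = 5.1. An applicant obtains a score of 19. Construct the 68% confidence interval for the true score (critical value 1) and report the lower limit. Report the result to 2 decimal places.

17.30

r_full = 2·0.8 / (1 + 0.8) ≈ 0.889
SEM = 5.100 * √(1 − 0.889) = 5.100 * √0.111 ≈ 5.100 * 0.333 ≈ 1.700
Half-width = 1*1.700 ≈ 1.700
Lower limit = 19 − 1.700 ≈ 17.300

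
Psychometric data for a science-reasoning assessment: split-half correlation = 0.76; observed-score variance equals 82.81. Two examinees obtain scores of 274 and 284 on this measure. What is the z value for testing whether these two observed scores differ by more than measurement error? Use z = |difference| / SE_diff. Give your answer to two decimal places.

2.10

σ = 82.81^(1/2) = 9.100
Spearman-Brown: r = 2(0.76) / (1 + 0.76) = 1.520 / 1.760 ≈ 0.864
The standard error of measurement is 9.100*√(1 − 0.864) ≈ 9.100*0.369 ≈ 3.360.
Standard error of the difference = 3.360·√2 ≈ 4.752
z = |274 − 284| / 4.752 = 10 / 4.752 ≈ 2.104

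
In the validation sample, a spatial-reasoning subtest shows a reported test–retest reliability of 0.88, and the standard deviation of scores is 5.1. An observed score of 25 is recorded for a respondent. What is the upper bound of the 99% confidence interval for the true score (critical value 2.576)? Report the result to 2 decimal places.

29.55

SEM = 5.1000 × √(1 − 0.8800) = 5.1000 × √0.1200 ≈ 5.1000 × 0.3464 ≈ 1.7667
Half-width = 2.576×1.7667 ≈ 4.5510
Upper bound: 25 + 4.5510 = 29.5510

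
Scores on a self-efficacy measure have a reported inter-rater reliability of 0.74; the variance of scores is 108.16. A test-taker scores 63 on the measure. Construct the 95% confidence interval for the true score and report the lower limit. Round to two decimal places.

52.61

σ = 108.16^(1/2) = 10.400
The standard error of measurement is 10.400*√(1 − 0.740) ≈ 10.400*0.510 ≈ 5.303.
Margin = 1.96 * 5.303 ≈ 10.394
Lower limit = 63 − 10.394 ≈ 52.606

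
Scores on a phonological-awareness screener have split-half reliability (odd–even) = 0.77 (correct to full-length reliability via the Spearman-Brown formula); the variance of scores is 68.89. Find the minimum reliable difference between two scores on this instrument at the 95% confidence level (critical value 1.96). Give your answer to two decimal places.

SD = √68.89 = 8.30000
r_full = 2·0.77 / (1 + 0.77) ≈ 0.87006
The standard error of measurement is 8.30000*√(1 − 0.87006) ≈ 8.30000*0.36048 ≈ 2.99196.
Standard error of the difference = 2.99196·√2 ≈ 4.23127
Minimum reliable difference = 1.96 * SE_diff ≈ 1.96 * 4.23127 ≈ 8.29328

8.29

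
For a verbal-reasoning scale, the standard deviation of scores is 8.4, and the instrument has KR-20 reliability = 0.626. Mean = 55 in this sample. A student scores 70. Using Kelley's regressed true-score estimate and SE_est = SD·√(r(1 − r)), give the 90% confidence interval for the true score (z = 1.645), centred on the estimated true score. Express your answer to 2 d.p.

[57.70, 71.08]

T̂ = 0.6260(70) + 0.3740(55) ≈ 64.3900
SE_est = 8.4000·√[r(1 − r)] ≈ 4.0645
90% CI: 64.3900 ± 6.6860 ≈ (57.7040, 71.0760)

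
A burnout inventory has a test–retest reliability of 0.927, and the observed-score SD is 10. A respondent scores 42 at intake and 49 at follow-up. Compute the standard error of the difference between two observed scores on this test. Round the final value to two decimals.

The standard error of measurement is 10.00000*√(1 − 0.92700) ≈ 10.00000*0.27019 ≈ 2.70185.
SE_diff = √2 * SEM ≈ 3.82099

3.82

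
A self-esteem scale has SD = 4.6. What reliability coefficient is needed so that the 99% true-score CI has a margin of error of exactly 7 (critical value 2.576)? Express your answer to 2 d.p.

0.65

SEM needed = half-width / z = 7/2.576 ≈ 2.71739
r = 1 − (SEM / SD)² = 1 − (2.71739 / 4.6)² ≈ 1 − 0.34897 ≈ 0.65103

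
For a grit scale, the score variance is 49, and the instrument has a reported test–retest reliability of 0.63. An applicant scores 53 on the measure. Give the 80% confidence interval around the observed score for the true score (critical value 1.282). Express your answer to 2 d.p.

SD = √49 = 7.0000
SEM = 7.0000*√(1 − 0.6300) ≃ 4.2579
Margin = 1.282 * 4.2579 ≃ 5.4587
CI = 53 ± 5.4587 → [47.5413, 58.4587]

[47.54, 58.46]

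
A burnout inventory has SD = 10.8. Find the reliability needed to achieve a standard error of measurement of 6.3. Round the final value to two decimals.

r = 1 − (6.300/10.8)² ≈ 1 − 0.340 ≈ 0.660

0.66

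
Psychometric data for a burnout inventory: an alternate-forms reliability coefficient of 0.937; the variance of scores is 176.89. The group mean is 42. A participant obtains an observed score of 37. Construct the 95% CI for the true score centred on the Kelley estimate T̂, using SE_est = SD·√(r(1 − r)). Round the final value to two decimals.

SD = √176.89 = 13.300
T̂ = r·X + (1 − r)·M = 0.937×37 + 0.063×42 = 34.669 + 2.646 ≃ 37.315
SE_est = 13.300·√[r(1 − r)] ≃ 3.231
95% CI: 37.315 ± 6.334 ≃ (30.981, 43.649)

[30.98, 43.65]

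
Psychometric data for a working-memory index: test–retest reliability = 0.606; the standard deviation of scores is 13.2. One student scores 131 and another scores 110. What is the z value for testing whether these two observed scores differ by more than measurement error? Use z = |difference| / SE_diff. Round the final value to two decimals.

1.79

SEM = 13.200 × √(1 − 0.606) = 13.200 × √0.394 ≃ 13.200 × 0.628 ≃ 8.286
SE_diff = √2 × SEM ≃ 11.718
z = 21 / 11.718 ≃ 1.792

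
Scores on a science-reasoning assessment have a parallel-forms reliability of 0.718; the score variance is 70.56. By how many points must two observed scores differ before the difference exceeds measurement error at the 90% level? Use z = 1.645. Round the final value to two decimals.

10.38

SD = √70.56 = 8.4000
The standard error of measurement is 8.4000*√(1 − 0.7180) ≈ 8.4000*0.5310 ≈ 4.4607.
Standard error of the difference = 4.4607·√2 ≈ 6.3084
Minimum reliable difference = 1.645 * SE_diff ≈ 1.645 * 6.3084 ≈ 10.3773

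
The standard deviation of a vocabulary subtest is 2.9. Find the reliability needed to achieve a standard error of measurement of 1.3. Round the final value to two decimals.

Required reliability = 1 − (SEM/SD)² = 1 − 0.2010 ≈ 0.7990

0.80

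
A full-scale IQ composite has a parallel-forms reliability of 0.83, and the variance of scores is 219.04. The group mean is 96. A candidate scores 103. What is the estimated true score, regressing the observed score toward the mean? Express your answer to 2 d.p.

101.81

T̂ = 0.830(103) + 0.170(96) ≈ 101.810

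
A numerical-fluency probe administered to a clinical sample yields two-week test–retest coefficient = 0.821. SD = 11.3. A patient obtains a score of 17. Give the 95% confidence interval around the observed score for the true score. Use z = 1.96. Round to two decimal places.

[7.63, 26.37]

SEM = 11.30000*√(1 − 0.82100) ≈ 4.78085
Margin = 1.96 * 4.78085 ≈ 9.37046
95% CI: 17 ± 9.37046 = [7.62954, 26.37046]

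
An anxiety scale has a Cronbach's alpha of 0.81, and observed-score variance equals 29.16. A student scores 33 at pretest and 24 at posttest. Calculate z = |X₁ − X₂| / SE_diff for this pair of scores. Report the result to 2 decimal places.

2.70

SD = √29.16 ≈ 5.400
SEM = 5.400·√(1 − 0.810) ≈ 2.354
SE_diff = SEM · √2 ≈ 2.354 · 1.414 ≈ 3.329
z = |33 − 24| / 3.329 = 9 / 3.329 ≈ 2.704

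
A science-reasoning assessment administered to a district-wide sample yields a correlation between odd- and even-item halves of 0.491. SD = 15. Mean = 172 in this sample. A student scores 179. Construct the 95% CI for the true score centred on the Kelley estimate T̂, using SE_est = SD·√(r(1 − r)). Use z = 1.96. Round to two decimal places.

Spearman-Brown: r = 2(0.491) / (1 + 0.491) = 0.9820 / 1.4910 ≈ 0.6586
T̂ = r·X + (1 − r)·M = 0.6586·179 + 0.3414·172 ≈ 117.8927 + 58.7176 ≈ 176.6103
SE_est = SD · √(r(1 − r)) = 15.0000 · √0.2248 ≈ 15.0000 · 0.4742 ≈ 7.1126
95% CI: 176.6103 ± 13.9407 ≈ (162.6696, 190.5510)

[162.67, 190.55]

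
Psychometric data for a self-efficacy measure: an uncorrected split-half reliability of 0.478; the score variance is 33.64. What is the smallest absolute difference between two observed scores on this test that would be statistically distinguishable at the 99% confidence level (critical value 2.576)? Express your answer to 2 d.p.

σ = 33.64^(1/2) = 5.800
r_full = 2·0.478 / (1 + 0.478) ≈ 0.647
The standard error of measurement is 5.800·√(1 − 0.647) ≈ 5.800·0.594 ≈ 3.447.
SE_diff = √2 · SEM ≈ 4.875
Smallest detectable difference = 2.576·4.875 ≈ 12.557

12.56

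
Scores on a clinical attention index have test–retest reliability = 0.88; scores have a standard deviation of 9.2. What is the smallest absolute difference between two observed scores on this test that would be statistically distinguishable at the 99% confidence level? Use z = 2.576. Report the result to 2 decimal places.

SEM = 9.2000*√(1 − 0.8800) ≈ 3.1870
SE_diff = SEM * √2 ≈ 3.1870 * 1.4142 ≈ 4.5071
Minimum reliable difference = 2.576 * SE_diff ≈ 2.576 * 4.5071 ≈ 11.6102

11.61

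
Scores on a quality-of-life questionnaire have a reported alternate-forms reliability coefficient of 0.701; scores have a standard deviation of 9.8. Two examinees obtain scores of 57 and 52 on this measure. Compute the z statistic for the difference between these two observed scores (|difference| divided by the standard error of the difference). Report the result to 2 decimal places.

SEM = 9.8000 * √(1 − 0.7010) = 9.8000 * √0.2990 ≈ 9.8000 * 0.5468 ≈ 5.3587
SE_diff = SEM * √2 ≈ 5.3587 * 1.4142 ≈ 7.5784
z = 5 / 7.5784 ≈ 0.6598

0.66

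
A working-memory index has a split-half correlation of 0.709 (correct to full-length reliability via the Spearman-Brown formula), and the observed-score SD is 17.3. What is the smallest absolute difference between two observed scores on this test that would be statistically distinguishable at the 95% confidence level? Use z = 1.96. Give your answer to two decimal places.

19.79

r_full = 2·0.709 / (1 + 0.709) ≈ 0.830
SEM = 17.300 × √(1 − 0.830) = 17.300 × √0.170 ≈ 17.300 × 0.413 ≈ 7.139
SE_diff = √2 × SEM ≈ 10.096
Minimum reliable difference = 1.96 × SE_diff ≈ 1.96 × 10.096 ≈ 19.788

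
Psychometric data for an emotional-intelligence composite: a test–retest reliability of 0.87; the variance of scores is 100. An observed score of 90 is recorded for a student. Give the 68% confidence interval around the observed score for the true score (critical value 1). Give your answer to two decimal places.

[86.39, 93.61]

SD = √100 ≈ 10.0000
SEM = 10.0000 * √(1 − 0.8700) = 10.0000 * √0.1300 ≈ 10.0000 * 0.3606 ≈ 3.6056
Half-width = 1*3.6056 ≈ 3.6056
CI = 90 ± 3.6056 → [86.3944, 93.6056]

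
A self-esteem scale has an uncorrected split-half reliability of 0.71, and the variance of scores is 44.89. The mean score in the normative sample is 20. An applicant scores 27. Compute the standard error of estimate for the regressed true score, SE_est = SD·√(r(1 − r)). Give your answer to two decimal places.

SD = √44.89 ≈ 6.70000
Full-length reliability (Spearman-Brown) = 2(0.71)/(1+0.71) ≈ 0.83041
SE_est = 6.70000×√(0.83041×0.16959) ≈ 2.51433

2.51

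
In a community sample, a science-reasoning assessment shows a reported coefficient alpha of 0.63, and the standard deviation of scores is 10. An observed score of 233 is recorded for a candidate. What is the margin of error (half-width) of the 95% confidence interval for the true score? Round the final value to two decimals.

11.92

SEM = 10.0000 · √(1 − 0.6300) = 10.0000 · √0.3700 ≈ 10.0000 · 0.6083 ≈ 6.0828
Half-width = 1.96·6.0828 ≈ 11.9222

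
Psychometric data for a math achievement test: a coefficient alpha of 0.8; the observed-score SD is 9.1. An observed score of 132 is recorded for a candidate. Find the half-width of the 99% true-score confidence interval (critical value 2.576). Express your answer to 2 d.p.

SEM = 9.100 × √(1 − 0.800) = 9.100 × √0.200 ≈ 9.100 × 0.447 ≈ 4.070
Margin = 2.576 × 4.070 ≈ 10.483

10.48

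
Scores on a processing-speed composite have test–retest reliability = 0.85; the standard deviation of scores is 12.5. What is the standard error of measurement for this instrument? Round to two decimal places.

The standard error of measurement is 12.5000*√(1 − 0.8500) ≈ 12.5000*0.3873 ≈ 4.8412.

4.84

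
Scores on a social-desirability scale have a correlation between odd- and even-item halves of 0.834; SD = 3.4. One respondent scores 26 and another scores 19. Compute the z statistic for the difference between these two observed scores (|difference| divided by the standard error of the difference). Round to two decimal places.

Spearman-Brown: r = 2(0.834) / (1 + 0.834) = 1.668 / 1.834 ≈ 0.909
SEM = 3.400·√(1 − 0.909) ≈ 1.023
SE_diff = √2 · SEM ≈ 1.447
z = |26 − 19| / 1.447 = 7 / 1.447 ≈ 4.839

4.84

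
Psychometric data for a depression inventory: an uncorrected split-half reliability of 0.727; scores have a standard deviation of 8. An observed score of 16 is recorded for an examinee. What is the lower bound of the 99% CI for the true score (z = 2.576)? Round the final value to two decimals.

r_full = 2·0.727 / (1 + 0.727) ≈ 0.84192
SEM = 8.00000 * √(1 − 0.84192) = 8.00000 * √0.15808 ≈ 8.00000 * 0.39759 ≈ 3.18072
Half-width = 2.576*3.18072 ≈ 8.19353
Lower bound: 16 − 8.19353 = 7.80647

7.81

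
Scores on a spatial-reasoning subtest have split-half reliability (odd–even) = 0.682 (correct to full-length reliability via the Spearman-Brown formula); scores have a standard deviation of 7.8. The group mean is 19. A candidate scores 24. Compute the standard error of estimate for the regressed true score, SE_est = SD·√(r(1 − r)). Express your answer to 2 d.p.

3.05

Spearman-Brown: r = 2(0.682) / (1 + 0.682) = 1.3640 / 1.6820 ≈ 0.8109
SE_est = 7.8000·√(0.8109·0.1891) ≈ 3.0541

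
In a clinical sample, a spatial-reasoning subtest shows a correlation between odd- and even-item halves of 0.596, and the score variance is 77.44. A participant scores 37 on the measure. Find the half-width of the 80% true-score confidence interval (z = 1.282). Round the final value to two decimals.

σ = 77.44^(1/2) = 8.80000
r_full = 2·0.596 / (1 + 0.596) ≈ 0.74687
SEM = 8.80000 · √(1 − 0.74687) = 8.80000 · √0.25313 ≈ 8.80000 · 0.50312 ≈ 4.42748
Half-width = 1.282·4.42748 ≈ 5.67603

5.68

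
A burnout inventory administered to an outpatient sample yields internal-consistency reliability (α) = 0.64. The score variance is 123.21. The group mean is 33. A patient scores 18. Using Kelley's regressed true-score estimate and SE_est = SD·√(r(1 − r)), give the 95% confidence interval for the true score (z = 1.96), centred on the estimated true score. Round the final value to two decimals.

SD = √123.21 ≈ 11.100
T̂ = 0.640(18) + 0.360(33) ≈ 23.400
SE_est = SD × √(r(1 − r)) = 11.100 × √0.230 ≈ 11.100 × 0.480 ≈ 5.328
95% CI: 23.400 ± 10.443 ≈ (12.957, 33.843)

[12.96, 33.84]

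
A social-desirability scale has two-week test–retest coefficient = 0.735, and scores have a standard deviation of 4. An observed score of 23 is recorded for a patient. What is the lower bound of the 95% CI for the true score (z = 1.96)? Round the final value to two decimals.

SEM = 4.000 * √(1 − 0.735) = 4.000 * √0.265 ≈ 4.000 * 0.515 ≈ 2.059
Half-width = 1.96*2.059 ≈ 4.036
Lower bound: 23 − 4.036 = 18.964

18.96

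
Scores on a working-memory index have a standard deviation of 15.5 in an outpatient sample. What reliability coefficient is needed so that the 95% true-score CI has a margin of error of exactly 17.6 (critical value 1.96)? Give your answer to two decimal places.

0.66

SEM needed = half-width / z = 17.6/1.96 ≈ 8.9796
Required reliability = 1 − (SEM/SD)² = 1 − 0.3356 ≈ 0.6644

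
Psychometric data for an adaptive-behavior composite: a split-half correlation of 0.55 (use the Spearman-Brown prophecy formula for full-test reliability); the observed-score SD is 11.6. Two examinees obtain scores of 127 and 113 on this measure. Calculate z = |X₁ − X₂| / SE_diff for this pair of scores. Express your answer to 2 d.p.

1.58

r_full = 2·0.55 / (1 + 0.55) ≈ 0.710
SEM = 11.600·√(1 − 0.710) ≈ 6.250
SE_diff = √2 · SEM ≈ 8.839
z = 14 / 8.839 ≈ 1.584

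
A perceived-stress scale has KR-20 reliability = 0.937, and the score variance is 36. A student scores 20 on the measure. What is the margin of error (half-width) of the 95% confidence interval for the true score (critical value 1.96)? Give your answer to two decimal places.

2.95

σ = 36^(1/2) = 6.00000
SEM = 6.00000 · √(1 − 0.93700) = 6.00000 · √0.06300 ≈ 6.00000 · 0.25100 ≈ 1.50599
Margin = 1.96 · 1.50599 ≈ 2.95174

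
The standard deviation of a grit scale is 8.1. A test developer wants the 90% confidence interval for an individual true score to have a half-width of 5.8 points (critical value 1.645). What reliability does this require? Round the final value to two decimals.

SEM needed = half-width / z = 5.8/1.645 ≃ 3.52584
r = 1 − (3.52584/8.1)² ≃ 1 − 0.18948 ≃ 0.81052

0.81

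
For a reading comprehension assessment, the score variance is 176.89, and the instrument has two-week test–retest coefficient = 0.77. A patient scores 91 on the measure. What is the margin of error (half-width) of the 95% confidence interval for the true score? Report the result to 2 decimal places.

SD = √176.89 = 13.3000
SEM = 13.3000 · √(1 − 0.7700) = 13.3000 · √0.2300 ≈ 13.3000 · 0.4796 ≈ 6.3785
1.96 · SEM ≈ 12.5018

12.50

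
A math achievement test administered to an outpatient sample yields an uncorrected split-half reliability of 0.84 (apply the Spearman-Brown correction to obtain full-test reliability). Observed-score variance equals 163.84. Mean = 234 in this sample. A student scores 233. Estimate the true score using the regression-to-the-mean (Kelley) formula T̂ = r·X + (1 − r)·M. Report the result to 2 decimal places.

233.09

Spearman-Brown: r = 2(0.84) / (1 + 0.84) = 1.68000 / 1.84000 ≈ 0.91304
Estimated true score = 0.91304*233 + (1 − 0.91304)*234 ≈ 233.08696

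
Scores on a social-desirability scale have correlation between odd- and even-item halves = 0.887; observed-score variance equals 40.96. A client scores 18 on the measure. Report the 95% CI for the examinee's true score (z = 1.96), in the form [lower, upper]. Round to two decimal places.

SD = √40.96 ≈ 6.4000
Spearman-Brown: r = 2(0.887) / (1 + 0.887) = 1.7740 / 1.8870 ≈ 0.9401
SEM = 6.4000×√(1 − 0.9401) ≈ 1.5661
1.96 × SEM ≈ 3.0697
CI = 18 ± 3.0697 → [14.9303, 21.0697]

[14.93, 21.07]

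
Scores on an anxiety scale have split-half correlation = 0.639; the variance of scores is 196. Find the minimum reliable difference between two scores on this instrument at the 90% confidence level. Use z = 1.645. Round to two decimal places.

15.29

SD = √196 = 14.000
Spearman-Brown: r = 2(0.639) / (1 + 0.639) = 1.278 / 1.639 ≃ 0.780
SEM = 14.000×√(1 − 0.780) ≃ 6.570
SE_diff = √2 × SEM ≃ 9.292
Smallest detectable difference = 1.645×9.292 ≃ 15.285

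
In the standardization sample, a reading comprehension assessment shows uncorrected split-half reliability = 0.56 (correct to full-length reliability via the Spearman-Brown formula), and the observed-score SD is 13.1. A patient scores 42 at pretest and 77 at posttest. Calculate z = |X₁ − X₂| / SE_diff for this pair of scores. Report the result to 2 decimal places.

3.56

r_full = 2·0.56 / (1 + 0.56) ≈ 0.718
SEM = 13.100 * √(1 − 0.718) = 13.100 * √0.282 ≈ 13.100 * 0.531 ≈ 6.957
SE_diff = SEM * √2 ≈ 6.957 * 1.414 ≈ 9.839
z = 35 / 9.839 ≈ 3.557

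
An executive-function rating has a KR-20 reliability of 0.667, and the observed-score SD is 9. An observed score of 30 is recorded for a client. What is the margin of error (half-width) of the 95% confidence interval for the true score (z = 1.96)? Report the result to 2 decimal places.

10.18

SEM = 9.0000 · √(1 − 0.6670) = 9.0000 · √0.3330 ≈ 9.0000 · 0.5771 ≈ 5.1936
1.96 · SEM ≈ 10.1794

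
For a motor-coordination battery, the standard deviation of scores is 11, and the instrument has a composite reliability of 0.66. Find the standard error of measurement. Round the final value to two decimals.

SEM = 11.000 * √(1 − 0.660) = 11.000 * √0.340 ≈ 11.000 * 0.583 ≈ 6.414

6.41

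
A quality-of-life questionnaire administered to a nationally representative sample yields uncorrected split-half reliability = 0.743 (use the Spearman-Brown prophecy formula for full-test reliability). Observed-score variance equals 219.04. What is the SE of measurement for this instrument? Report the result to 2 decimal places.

5.68

SD = √219.04 ≃ 14.8000
r_full = 2·0.743 / (1 + 0.743) ≃ 0.8526
SEM = 14.8000 * √(1 − 0.8526) = 14.8000 * √0.1474 ≃ 14.8000 * 0.3840 ≃ 5.6830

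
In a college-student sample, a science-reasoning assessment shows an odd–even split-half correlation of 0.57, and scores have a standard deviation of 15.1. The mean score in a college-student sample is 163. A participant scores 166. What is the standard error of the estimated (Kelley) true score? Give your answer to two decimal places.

6.73

Full-length reliability (Spearman-Brown) = 2(0.57)/(1+0.57) ≈ 0.7261
SE_est = SD × √(r(1 − r)) = 15.1000 × √0.1989 ≈ 15.1000 × 0.4460 ≈ 6.7339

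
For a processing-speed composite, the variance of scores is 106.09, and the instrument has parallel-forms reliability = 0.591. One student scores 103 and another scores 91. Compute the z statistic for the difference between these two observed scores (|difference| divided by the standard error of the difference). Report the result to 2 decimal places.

1.29

SD = √106.09 = 10.30000
SEM = 10.30000 × √(1 − 0.59100) = 10.30000 × √0.40900 ≈ 10.30000 × 0.63953 ≈ 6.58717
Standard error of the difference = 6.58717·√2 ≈ 9.31567
z = |103 − 91| / 9.31567 = 12 / 9.31567 ≈ 1.28815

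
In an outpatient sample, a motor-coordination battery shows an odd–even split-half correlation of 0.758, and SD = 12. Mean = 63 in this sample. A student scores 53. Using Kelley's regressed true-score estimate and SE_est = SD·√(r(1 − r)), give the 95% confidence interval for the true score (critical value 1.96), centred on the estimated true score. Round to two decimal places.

[46.27, 62.48]

Spearman-Brown: r = 2(0.758) / (1 + 0.758) = 1.5160 / 1.7580 ≃ 0.8623
T̂ = r·X + (1 − r)·M = 0.8623·53 + 0.1377·63 ≃ 45.7042 + 8.6724 ≃ 54.3766
SE_est = 12.0000·√(0.8623·0.1377) ≃ 4.1345
95% CI: 54.3766 ± 8.1036 ≃ (46.2730, 62.4801)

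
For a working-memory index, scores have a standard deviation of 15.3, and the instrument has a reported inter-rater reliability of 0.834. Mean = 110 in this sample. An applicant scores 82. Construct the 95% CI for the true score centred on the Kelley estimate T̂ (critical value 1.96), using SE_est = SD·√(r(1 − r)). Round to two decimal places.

[75.49, 97.81]

Estimated true score = 0.8340×82 + (1 − 0.8340)×110 ≃ 86.6480
SE_est = SD × √(r(1 − r)) = 15.3000 × √0.1384 ≃ 15.3000 × 0.3721 ≃ 5.6928
95% CI: 86.6480 ± 11.1580 ≃ (75.4900, 97.8060)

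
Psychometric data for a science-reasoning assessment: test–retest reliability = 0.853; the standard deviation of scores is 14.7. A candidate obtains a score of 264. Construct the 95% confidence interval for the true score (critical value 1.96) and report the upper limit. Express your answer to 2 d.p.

275.05

SEM = 14.700×√(1 − 0.853) ≃ 5.636
Half-width = 1.96×5.636 ≃ 11.047
Upper bound: 264 + 11.047 = 275.047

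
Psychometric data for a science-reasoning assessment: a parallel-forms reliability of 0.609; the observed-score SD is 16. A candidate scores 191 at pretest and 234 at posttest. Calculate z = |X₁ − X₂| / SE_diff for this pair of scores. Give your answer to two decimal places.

3.04

SEM = 16.0000*√(1 − 0.6090) ≈ 10.0048
Standard error of the difference = 10.0048·√2 ≈ 14.1489
z = |191 − 234| / 14.1489 = 43 / 14.1489 ≈ 3.0391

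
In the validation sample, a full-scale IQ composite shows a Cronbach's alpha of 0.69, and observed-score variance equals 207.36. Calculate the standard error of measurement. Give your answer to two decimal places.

SD = √207.36 ≈ 14.4000
SEM = 14.4000 · √(1 − 0.6900) = 14.4000 · √0.3100 ≈ 14.4000 · 0.5568 ≈ 8.0176

8.02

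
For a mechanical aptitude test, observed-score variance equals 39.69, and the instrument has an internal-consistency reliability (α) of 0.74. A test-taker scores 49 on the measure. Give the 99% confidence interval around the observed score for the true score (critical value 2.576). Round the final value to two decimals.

[40.72, 57.28]

σ = 39.69^(1/2) = 6.3000
SEM = 6.3000 × √(1 − 0.7400) = 6.3000 × √0.2600 ≃ 6.3000 × 0.5099 ≃ 3.2124
Margin = 2.576 × 3.2124 ≃ 8.2751
CI = 49 ± 8.2751 → [40.7249, 57.2751]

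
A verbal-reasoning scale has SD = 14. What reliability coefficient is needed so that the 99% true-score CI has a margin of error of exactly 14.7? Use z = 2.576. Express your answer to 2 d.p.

Required SEM = 14.7 / 2.576 ≈ 5.7065
r = 1 − (5.7065/14)² ≈ 1 − 0.1661 ≈ 0.8339

0.83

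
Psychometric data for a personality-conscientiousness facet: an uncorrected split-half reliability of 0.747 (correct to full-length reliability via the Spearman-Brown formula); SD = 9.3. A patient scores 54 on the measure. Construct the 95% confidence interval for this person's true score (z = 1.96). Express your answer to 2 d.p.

[47.06, 60.94]

Full-length reliability (Spearman-Brown) = 2(0.747)/(1+0.747) ≈ 0.855
The standard error of measurement is 9.300*√(1 − 0.855) ≈ 9.300*0.381 ≈ 3.539.
Half-width = 1.96*3.539 ≈ 6.937
Interval: (47.063, 60.937)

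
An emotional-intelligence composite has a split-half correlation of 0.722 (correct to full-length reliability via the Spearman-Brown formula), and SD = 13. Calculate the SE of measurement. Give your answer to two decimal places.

r_full = 2·0.722 / (1 + 0.722) ≈ 0.839
The standard error of measurement is 13.000×√(1 − 0.839) ≈ 13.000×0.402 ≈ 5.223.

5.22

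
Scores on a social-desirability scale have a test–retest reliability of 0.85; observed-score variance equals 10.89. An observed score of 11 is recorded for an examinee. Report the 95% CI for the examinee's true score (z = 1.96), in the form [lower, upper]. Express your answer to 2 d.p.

σ = 10.89^(1/2) = 3.30000
SEM = 3.30000 * √(1 − 0.85000) = 3.30000 * √0.15000 ≃ 3.30000 * 0.38730 ≃ 1.27808
Half-width = 1.96*1.27808 ≃ 2.50505
95% CI: 11 ± 2.50505 = [8.49495, 13.50505]

[8.49, 13.51]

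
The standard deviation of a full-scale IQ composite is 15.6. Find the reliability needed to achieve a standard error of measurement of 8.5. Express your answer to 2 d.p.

0.70

Required reliability = 1 − (SEM/SD)² = 1 − 0.297 ≈ 0.703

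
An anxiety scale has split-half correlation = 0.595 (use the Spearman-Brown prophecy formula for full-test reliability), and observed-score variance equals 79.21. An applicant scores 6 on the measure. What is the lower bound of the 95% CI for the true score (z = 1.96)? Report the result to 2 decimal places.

-2.79

σ = 79.21^(1/2) = 8.900
Spearman-Brown: r = 2(0.595) / (1 + 0.595) = 1.190 / 1.595 ≈ 0.746
The standard error of measurement is 8.900×√(1 − 0.746) ≈ 8.900×0.504 ≈ 4.485.
Margin = 1.96 × 4.485 ≈ 8.790
Lower limit = 6 − 8.790 ≈ -2.790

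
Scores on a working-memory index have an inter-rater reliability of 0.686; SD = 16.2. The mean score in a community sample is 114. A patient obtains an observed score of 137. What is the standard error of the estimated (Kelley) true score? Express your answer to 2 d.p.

7.52

SE_est = SD * √(r(1 − r)) = 16.200 * √0.215 ≈ 16.200 * 0.464 ≈ 7.519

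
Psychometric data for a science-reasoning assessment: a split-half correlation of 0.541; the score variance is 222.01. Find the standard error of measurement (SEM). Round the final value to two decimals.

8.13

σ = 222.01^(1/2) = 14.900
r_full = 2·0.541 / (1 + 0.541) ≈ 0.702
SEM = 14.900 * √(1 − 0.702) = 14.900 * √0.298 ≈ 14.900 * 0.546 ≈ 8.132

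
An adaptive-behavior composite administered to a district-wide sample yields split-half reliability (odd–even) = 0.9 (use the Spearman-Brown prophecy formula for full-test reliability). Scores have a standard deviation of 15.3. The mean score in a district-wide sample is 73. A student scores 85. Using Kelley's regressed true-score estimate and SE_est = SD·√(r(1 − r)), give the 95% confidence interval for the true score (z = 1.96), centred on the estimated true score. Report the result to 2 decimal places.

[77.67, 91.06]

Spearman-Brown: r = 2(0.9) / (1 + 0.9) = 1.8000 / 1.9000 ≈ 0.9474
Estimated true score = 0.9474*85 + (1 − 0.9474)*73 ≈ 84.3684
SE_est = SD * √(r(1 − r)) = 15.3000 * √0.0499 ≈ 15.3000 * 0.2233 ≈ 3.4164
CI = 84.3684 ± 1.96 * 3.4164 → [77.6722, 91.0646]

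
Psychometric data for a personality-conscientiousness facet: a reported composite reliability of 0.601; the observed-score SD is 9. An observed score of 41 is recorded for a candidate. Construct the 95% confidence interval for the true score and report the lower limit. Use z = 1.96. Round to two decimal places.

The standard error of measurement is 9.0000·√(1 − 0.6010) ≈ 9.0000·0.6317 ≈ 5.6850.
Margin = 1.96 · 5.6850 ≈ 11.1426
Lower limit = 41 − 11.1426 ≈ 29.8574

29.86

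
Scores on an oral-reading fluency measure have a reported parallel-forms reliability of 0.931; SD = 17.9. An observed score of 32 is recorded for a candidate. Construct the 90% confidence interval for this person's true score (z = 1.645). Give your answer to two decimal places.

SEM = 17.9000 · √(1 − 0.9310) = 17.9000 · √0.0690 ≈ 17.9000 · 0.2627 ≈ 4.7019
Margin = 1.645 · 4.7019 ≈ 7.7347
Interval: (24.2653, 39.7347)

[24.27, 39.73]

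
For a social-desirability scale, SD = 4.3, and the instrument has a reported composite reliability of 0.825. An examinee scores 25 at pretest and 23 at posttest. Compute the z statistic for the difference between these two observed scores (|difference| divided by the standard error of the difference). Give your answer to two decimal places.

SEM = 4.30000·√(1 − 0.82500) ≈ 1.79882
SE_diff = √2 · SEM ≈ 2.54391
z = 2 / 2.54391 ≈ 0.78619

0.79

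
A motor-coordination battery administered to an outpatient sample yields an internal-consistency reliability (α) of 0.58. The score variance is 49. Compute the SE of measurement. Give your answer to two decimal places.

4.54

SD = √49 = 7.0000
SEM = 7.0000*√(1 − 0.5800) ≈ 4.5365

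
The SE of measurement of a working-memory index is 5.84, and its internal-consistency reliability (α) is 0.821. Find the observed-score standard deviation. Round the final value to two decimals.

13.80

SD = 5.84 / √(1 − 0.821) ≈ 13.803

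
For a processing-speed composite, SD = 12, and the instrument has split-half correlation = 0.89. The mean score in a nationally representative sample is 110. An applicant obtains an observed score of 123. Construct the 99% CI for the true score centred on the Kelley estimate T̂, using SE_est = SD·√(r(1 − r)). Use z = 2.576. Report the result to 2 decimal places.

Spearman-Brown: r = 2(0.89) / (1 + 0.89) = 1.7800 / 1.8900 ≈ 0.9418
T̂ = r·X + (1 − r)·M = 0.9418·123 + 0.0582·110 ≈ 115.8413 + 6.4021 ≈ 122.2434
SE_est = 12.0000·√(0.9418·0.0582) ≈ 2.8095
CI = 122.2434 ± 2.576 · 2.8095 → [115.0062, 129.4806]

[115.01, 129.48]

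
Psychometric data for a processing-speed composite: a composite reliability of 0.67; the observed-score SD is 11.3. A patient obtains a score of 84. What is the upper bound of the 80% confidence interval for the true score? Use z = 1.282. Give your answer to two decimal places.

92.32

The standard error of measurement is 11.3000·√(1 − 0.6700) ≃ 11.3000·0.5745 ≃ 6.4914.
1.282 · SEM ≃ 8.3219
Upper limit = 84 + 8.3219 ≃ 92.3219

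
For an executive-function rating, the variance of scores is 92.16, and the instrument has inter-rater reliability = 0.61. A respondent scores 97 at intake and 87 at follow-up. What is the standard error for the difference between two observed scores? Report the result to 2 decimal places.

σ = 92.16^(1/2) = 9.6000
SEM = 9.6000×√(1 − 0.6100) ≈ 5.9952
SE_diff = √2 × SEM ≈ 8.4785

8.48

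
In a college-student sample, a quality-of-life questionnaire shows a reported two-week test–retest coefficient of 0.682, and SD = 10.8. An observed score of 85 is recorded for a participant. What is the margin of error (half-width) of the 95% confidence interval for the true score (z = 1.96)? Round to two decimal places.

11.94

SEM = 10.8000×√(1 − 0.6820) ≈ 6.0903
1.96 × SEM ≈ 11.9370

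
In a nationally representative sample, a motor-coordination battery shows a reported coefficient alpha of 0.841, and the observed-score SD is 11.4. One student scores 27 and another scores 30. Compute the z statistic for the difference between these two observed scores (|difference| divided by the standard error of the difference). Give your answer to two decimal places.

0.47

SEM = 11.4000 · √(1 − 0.8410) = 11.4000 · √0.1590 ≈ 11.4000 · 0.3987 ≈ 4.5457
SE_diff = √2 · SEM ≈ 6.4286
z = 3 / 6.4286 ≈ 0.4667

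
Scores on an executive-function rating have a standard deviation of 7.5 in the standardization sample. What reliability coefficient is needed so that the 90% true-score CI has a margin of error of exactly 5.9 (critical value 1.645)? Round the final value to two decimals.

0.77

SEM needed = half-width / z = 5.9/1.645 ≈ 3.587
Required reliability = 1 − (SEM/SD)² = 1 − 0.229 ≈ 0.771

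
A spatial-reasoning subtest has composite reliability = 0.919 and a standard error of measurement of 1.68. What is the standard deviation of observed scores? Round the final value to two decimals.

5.90

SD = 1.68 / √(1 − 0.919) ≃ 5.9029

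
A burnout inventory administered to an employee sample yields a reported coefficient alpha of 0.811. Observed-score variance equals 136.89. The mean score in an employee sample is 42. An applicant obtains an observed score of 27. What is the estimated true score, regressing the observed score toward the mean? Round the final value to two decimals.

T̂ = 0.811(27) + 0.189(42) ≈ 29.835

29.84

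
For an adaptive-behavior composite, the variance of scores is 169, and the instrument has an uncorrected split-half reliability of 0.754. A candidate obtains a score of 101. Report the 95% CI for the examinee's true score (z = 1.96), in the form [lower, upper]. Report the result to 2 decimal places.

[91.46, 110.54]

SD = √169 ≈ 13.000
r_full = 2·0.754 / (1 + 0.754) ≈ 0.860
SEM = 13.000 × √(1 − 0.860) = 13.000 × √0.140 ≈ 13.000 × 0.375 ≈ 4.869
1.96 × SEM ≈ 9.542
95% CI: 101 ± 9.542 = [91.458, 110.542]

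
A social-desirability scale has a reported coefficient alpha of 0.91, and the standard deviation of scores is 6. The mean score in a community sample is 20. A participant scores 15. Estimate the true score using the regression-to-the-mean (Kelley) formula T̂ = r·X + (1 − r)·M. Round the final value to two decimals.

T̂ = 0.910(15) + 0.090(20) ≈ 15.450

15.45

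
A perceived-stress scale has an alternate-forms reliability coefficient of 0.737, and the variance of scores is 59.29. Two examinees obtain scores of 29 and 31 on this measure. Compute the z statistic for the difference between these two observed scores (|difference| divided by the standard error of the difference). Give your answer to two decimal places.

σ = 59.29^(1/2) = 7.7000
SEM = 7.7000 * √(1 − 0.7370) = 7.7000 * √0.2630 ≈ 7.7000 * 0.5128 ≈ 3.9488
Standard error of the difference = 3.9488·√2 ≈ 5.5845
z = 2 / 5.5845 ≈ 0.3581

0.36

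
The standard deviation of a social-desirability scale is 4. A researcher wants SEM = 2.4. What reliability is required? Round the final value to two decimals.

0.64

Required reliability = 1 − (SEM/SD)² = 1 − 0.36000 ≃ 0.64000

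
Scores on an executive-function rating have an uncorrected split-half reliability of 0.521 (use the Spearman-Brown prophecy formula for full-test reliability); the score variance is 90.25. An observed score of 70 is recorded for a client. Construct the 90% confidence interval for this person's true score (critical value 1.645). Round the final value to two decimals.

σ = 90.25^(1/2) = 9.50000
Full-length reliability (Spearman-Brown) = 2(0.521)/(1+0.521) ≈ 0.68508
The standard error of measurement is 9.50000*√(1 − 0.68508) ≈ 9.50000*0.56118 ≈ 5.33122.
1.645 * SEM ≈ 8.76986
CI = 70 ± 8.76986 → [61.23014, 78.76986]

[61.23, 78.77]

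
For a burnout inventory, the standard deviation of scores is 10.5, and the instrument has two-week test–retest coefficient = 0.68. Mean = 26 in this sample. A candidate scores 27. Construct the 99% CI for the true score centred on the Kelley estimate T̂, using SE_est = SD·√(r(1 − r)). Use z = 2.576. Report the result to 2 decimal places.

Estimated true score = 0.68000*27 + (1 − 0.68000)*26 ≈ 26.68000
SE_est = SD * √(r(1 − r)) = 10.50000 * √0.21760 ≈ 10.50000 * 0.46648 ≈ 4.89800
CI = 26.68000 ± 2.576 * 4.89800 → [14.06275, 39.29725]

[14.06, 39.30]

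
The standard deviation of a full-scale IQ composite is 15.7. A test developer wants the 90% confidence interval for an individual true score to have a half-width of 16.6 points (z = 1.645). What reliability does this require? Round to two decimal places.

SEM needed = half-width / z = 16.6/1.645 ≈ 10.0912
Required reliability = 1 − (SEM/SD)² = 1 − 0.4131 ≈ 0.5869

0.59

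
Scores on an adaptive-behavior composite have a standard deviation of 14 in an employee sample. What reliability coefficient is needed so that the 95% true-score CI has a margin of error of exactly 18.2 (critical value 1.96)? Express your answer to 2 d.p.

0.56

SEM needed = half-width / z = 18.2/1.96 ≈ 9.286
r = 1 − (SEM / SD)² = 1 − (9.286 / 14)² ≈ 1 − 0.440 ≈ 0.560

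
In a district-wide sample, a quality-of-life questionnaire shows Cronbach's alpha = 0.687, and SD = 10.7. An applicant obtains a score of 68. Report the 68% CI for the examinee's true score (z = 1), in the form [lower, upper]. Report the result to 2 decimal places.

SEM = 10.700 × √(1 − 0.687) = 10.700 × √0.313 ≈ 10.700 × 0.559 ≈ 5.986
1 × SEM ≈ 5.986
68% CI: 68 ± 5.986 = [62.014, 73.986]

[62.01, 73.99]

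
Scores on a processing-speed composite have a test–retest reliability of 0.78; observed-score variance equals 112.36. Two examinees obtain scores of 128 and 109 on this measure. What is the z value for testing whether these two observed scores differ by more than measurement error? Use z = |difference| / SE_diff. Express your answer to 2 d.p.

2.70

SD = √112.36 = 10.6000
SEM = 10.6000 · √(1 − 0.7800) = 10.6000 · √0.2200 ≈ 10.6000 · 0.4690 ≈ 4.9718
SE_diff = SEM · √2 ≈ 4.9718 · 1.4142 ≈ 7.0312
z = |128 − 109| / 7.0312 = 19 / 7.0312 ≈ 2.7022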